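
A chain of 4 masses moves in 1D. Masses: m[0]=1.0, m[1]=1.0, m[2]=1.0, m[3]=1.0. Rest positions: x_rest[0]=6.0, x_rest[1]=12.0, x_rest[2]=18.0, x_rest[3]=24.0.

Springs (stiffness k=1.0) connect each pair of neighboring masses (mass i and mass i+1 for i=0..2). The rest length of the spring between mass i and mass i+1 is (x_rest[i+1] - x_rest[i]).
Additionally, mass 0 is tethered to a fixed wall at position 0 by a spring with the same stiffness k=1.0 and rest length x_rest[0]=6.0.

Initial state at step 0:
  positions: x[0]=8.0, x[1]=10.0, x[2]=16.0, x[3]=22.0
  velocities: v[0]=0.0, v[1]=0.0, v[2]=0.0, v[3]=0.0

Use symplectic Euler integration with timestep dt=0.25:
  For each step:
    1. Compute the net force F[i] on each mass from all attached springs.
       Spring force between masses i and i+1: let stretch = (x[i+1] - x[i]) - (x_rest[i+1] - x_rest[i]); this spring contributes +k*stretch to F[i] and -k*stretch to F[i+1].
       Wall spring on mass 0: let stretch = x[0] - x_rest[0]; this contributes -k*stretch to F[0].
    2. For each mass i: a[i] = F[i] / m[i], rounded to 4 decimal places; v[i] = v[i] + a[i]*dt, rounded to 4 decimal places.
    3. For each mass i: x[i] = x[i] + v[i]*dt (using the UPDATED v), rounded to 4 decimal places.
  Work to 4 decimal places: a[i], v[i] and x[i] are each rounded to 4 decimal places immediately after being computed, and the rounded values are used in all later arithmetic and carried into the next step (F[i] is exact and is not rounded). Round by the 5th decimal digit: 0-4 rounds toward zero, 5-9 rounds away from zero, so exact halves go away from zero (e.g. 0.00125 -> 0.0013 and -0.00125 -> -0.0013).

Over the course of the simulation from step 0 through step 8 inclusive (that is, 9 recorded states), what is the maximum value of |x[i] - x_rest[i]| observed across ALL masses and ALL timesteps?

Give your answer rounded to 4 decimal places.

Step 0: x=[8.0000 10.0000 16.0000 22.0000] v=[0.0000 0.0000 0.0000 0.0000]
Step 1: x=[7.6250 10.2500 16.0000 22.0000] v=[-1.5000 1.0000 0.0000 0.0000]
Step 2: x=[6.9375 10.6953 16.0156 22.0000] v=[-2.7500 1.7813 0.0625 0.0000]
Step 3: x=[6.0513 11.2383 16.0727 22.0010] v=[-3.5449 2.1719 0.2285 0.0039]
Step 4: x=[5.1111 11.7593 16.1982 22.0065] v=[-3.7610 2.0838 0.5020 0.0218]
Step 5: x=[4.2669 12.1422 16.4093 22.0239] v=[-3.3767 1.5315 0.8444 0.0697]
Step 6: x=[3.6483 12.2996 16.7046 22.0654] v=[-2.4746 0.6295 1.1813 0.1661]
Step 7: x=[3.3423 12.1916 17.0597 22.1469] v=[-1.2239 -0.4321 1.4203 0.3259]
Step 8: x=[3.3805 11.8348 17.4285 22.2854] v=[0.1529 -1.4274 1.4751 0.5541]
Max displacement = 2.6577

Answer: 2.6577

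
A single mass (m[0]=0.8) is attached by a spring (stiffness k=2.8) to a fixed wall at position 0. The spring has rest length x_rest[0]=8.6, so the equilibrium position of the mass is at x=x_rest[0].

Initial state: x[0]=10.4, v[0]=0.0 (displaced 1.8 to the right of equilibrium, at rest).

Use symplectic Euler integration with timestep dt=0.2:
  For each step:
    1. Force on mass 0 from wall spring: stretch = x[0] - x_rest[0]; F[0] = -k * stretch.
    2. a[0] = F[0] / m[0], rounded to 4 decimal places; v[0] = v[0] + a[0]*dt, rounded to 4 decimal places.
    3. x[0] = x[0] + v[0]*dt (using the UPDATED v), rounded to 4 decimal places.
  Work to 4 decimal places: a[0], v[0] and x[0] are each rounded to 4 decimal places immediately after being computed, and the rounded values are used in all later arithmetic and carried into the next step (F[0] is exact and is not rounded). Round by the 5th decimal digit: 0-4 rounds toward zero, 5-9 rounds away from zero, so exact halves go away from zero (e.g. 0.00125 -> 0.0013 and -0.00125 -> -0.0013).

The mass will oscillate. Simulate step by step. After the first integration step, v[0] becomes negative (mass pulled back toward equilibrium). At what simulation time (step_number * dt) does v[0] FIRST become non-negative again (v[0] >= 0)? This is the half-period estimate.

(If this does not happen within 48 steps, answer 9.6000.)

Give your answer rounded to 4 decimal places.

Step 0: x=[10.4000] v=[0.0000]
Step 1: x=[10.1480] v=[-1.2600]
Step 2: x=[9.6793] v=[-2.3436]
Step 3: x=[9.0595] v=[-3.0991]
Step 4: x=[8.3753] v=[-3.4208]
Step 5: x=[7.7226] v=[-3.2635]
Step 6: x=[7.1927] v=[-2.6493]
Step 7: x=[6.8599] v=[-1.6642]
Step 8: x=[6.7707] v=[-0.4461]
Step 9: x=[6.9376] v=[0.8344]
First v>=0 after going negative at step 9, time=1.8000

Answer: 1.8000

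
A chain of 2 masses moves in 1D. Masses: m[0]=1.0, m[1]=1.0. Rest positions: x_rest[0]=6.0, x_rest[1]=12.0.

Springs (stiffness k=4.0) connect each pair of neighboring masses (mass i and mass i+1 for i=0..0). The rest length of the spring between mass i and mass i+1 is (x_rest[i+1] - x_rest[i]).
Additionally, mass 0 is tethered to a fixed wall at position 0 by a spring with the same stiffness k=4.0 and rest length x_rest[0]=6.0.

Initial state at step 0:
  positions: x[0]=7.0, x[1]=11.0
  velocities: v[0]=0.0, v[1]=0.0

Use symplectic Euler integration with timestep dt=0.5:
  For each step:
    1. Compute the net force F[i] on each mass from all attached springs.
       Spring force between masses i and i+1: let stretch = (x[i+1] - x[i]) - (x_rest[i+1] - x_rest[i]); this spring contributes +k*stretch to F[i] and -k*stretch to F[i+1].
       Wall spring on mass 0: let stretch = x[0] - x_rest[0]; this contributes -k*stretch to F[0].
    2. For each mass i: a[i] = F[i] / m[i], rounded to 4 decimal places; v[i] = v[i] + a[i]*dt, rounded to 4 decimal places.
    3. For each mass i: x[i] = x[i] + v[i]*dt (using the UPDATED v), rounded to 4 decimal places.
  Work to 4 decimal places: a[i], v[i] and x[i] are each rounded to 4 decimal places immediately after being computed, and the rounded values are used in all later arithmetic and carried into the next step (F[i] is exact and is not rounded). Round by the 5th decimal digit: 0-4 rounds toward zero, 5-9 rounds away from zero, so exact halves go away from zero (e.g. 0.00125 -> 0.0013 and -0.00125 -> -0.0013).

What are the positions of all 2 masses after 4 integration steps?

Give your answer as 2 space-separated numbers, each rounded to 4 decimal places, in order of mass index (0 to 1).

Step 0: x=[7.0000 11.0000] v=[0.0000 0.0000]
Step 1: x=[4.0000 13.0000] v=[-6.0000 4.0000]
Step 2: x=[6.0000 12.0000] v=[4.0000 -2.0000]
Step 3: x=[8.0000 11.0000] v=[4.0000 -2.0000]
Step 4: x=[5.0000 13.0000] v=[-6.0000 4.0000]

Answer: 5.0000 13.0000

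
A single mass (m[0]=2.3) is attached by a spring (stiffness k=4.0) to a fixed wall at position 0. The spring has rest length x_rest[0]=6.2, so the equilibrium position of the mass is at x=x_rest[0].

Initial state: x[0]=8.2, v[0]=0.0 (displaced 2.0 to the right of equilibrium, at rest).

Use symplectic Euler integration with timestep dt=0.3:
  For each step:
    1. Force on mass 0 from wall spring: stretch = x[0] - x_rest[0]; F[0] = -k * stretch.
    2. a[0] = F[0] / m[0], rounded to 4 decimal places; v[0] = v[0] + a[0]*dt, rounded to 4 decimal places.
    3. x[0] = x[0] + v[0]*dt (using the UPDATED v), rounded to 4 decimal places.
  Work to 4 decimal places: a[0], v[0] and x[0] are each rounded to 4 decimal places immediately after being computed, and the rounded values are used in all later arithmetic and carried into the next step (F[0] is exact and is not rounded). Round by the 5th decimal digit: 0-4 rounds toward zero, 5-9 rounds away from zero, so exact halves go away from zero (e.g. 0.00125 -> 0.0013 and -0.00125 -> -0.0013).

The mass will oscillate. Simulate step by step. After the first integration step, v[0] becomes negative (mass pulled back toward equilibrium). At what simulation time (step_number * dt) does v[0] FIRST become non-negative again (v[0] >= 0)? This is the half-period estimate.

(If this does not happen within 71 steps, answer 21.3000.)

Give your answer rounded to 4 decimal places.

Step 0: x=[8.2000] v=[0.0000]
Step 1: x=[7.8870] v=[-1.0435]
Step 2: x=[7.3099] v=[-1.9237]
Step 3: x=[6.5591] v=[-2.5028]
Step 4: x=[5.7520] v=[-2.6902]
Step 5: x=[5.0151] v=[-2.4565]
Step 6: x=[4.4636] v=[-1.8383]
Step 7: x=[4.1839] v=[-0.9324]
Step 8: x=[4.2198] v=[0.1195]
First v>=0 after going negative at step 8, time=2.4000

Answer: 2.4000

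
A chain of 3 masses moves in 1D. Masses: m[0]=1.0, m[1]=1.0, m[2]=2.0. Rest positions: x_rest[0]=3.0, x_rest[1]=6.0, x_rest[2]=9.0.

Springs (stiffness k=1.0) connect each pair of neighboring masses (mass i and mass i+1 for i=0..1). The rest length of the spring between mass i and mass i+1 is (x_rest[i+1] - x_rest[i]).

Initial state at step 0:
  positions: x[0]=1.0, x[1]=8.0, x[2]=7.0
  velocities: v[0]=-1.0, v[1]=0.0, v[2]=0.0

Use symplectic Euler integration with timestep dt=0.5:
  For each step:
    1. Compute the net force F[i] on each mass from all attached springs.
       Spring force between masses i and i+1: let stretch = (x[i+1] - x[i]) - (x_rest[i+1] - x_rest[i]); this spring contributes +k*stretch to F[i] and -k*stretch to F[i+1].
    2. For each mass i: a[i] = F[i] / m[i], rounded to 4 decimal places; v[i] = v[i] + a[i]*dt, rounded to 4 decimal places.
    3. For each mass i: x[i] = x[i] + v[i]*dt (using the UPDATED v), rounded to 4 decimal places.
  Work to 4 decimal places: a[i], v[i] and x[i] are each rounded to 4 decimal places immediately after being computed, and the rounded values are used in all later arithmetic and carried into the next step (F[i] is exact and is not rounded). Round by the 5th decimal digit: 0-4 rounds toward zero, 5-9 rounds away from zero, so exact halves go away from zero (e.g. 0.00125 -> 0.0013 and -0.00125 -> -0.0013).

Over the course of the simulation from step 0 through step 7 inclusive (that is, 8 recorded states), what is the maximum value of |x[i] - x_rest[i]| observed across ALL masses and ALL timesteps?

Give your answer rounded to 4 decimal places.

Step 0: x=[1.0000 8.0000 7.0000] v=[-1.0000 0.0000 0.0000]
Step 1: x=[1.5000 6.0000 7.5000] v=[1.0000 -4.0000 1.0000]
Step 2: x=[2.3750 3.2500 8.1875] v=[1.7500 -5.5000 1.3750]
Step 3: x=[2.7188 1.5156 8.6328] v=[0.6875 -3.4688 0.8906]
Step 4: x=[2.0118 1.8613 8.5635] v=[-1.4141 0.6914 -0.1387]
Step 5: x=[0.5171 3.9202 8.0314] v=[-2.9894 4.1178 -1.0643]
Step 6: x=[-0.8769 6.1562 7.3604] v=[-2.7879 4.4719 -1.3421]
Step 7: x=[-1.2626 6.9350 6.9138] v=[-0.7714 1.5575 -0.8932]
Max displacement = 4.4844

Answer: 4.4844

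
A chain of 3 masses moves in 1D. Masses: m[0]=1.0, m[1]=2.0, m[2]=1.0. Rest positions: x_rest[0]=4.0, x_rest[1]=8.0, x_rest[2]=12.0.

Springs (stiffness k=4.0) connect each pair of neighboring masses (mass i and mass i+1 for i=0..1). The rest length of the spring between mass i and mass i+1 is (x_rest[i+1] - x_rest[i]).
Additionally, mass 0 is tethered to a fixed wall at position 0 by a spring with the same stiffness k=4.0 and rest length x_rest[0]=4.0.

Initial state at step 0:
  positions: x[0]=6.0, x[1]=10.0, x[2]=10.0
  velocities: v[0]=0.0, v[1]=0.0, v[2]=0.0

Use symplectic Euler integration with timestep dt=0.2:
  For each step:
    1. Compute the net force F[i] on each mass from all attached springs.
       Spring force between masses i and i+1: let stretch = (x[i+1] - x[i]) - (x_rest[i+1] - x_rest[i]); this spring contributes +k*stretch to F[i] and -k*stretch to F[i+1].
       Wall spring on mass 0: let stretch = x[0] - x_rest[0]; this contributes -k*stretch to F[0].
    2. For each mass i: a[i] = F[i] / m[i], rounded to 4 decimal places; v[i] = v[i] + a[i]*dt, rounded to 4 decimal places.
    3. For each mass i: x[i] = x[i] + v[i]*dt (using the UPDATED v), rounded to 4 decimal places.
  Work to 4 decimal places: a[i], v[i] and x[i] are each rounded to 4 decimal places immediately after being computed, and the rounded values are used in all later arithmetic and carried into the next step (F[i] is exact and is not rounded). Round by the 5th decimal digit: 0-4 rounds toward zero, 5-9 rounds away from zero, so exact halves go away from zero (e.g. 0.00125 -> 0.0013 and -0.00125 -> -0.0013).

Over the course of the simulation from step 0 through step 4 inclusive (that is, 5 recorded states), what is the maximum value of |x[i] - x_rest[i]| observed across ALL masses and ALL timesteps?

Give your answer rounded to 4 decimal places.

Step 0: x=[6.0000 10.0000 10.0000] v=[0.0000 0.0000 0.0000]
Step 1: x=[5.6800 9.6800 10.6400] v=[-1.6000 -1.6000 3.2000]
Step 2: x=[5.0912 9.1168 11.7664] v=[-2.9440 -2.8160 5.6320]
Step 3: x=[4.3319 8.4435 13.1089] v=[-3.7965 -3.3664 6.7123]
Step 4: x=[3.5374 7.8145 14.3449] v=[-3.9727 -3.1449 6.1800]
Max displacement = 2.3449

Answer: 2.3449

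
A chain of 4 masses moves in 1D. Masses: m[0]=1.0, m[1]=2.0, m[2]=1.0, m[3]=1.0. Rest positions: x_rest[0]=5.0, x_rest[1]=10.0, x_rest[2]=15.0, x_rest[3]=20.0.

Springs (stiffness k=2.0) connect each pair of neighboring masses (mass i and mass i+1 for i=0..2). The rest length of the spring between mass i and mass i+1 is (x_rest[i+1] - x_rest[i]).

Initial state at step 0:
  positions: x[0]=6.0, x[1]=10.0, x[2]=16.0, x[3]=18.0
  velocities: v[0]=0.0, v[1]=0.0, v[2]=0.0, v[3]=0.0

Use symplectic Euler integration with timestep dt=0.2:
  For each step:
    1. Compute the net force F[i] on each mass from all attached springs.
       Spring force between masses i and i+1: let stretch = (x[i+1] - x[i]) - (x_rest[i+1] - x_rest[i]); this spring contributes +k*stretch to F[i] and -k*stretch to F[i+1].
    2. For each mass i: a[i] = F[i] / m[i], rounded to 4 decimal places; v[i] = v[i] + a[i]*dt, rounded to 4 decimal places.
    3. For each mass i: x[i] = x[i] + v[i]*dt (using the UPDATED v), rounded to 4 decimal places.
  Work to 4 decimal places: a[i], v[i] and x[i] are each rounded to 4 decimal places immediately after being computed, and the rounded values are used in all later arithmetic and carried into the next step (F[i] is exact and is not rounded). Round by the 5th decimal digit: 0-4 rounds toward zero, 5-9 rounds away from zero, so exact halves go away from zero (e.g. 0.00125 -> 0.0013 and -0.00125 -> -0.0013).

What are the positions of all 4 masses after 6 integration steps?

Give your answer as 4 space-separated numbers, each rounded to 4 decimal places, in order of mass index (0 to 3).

Answer: 5.0074 10.5105 13.3439 20.6278

Derivation:
Step 0: x=[6.0000 10.0000 16.0000 18.0000] v=[0.0000 0.0000 0.0000 0.0000]
Step 1: x=[5.9200 10.0800 15.6800 18.2400] v=[-0.4000 0.4000 -1.6000 1.2000]
Step 2: x=[5.7728 10.2176 15.1168 18.6752] v=[-0.7360 0.6880 -2.8160 2.1760]
Step 3: x=[5.5812 10.3734 14.4463 19.2257] v=[-0.9581 0.7789 -3.3523 2.7526]
Step 4: x=[5.3730 10.5004 13.8324 19.7939] v=[-1.0412 0.6350 -3.0697 2.8408]
Step 5: x=[5.1750 10.5556 13.4288 20.2851] v=[-0.9902 0.2759 -2.0179 2.4562]
Step 6: x=[5.0074 10.5105 13.3439 20.6278] v=[-0.8380 -0.2256 -0.4247 1.7137]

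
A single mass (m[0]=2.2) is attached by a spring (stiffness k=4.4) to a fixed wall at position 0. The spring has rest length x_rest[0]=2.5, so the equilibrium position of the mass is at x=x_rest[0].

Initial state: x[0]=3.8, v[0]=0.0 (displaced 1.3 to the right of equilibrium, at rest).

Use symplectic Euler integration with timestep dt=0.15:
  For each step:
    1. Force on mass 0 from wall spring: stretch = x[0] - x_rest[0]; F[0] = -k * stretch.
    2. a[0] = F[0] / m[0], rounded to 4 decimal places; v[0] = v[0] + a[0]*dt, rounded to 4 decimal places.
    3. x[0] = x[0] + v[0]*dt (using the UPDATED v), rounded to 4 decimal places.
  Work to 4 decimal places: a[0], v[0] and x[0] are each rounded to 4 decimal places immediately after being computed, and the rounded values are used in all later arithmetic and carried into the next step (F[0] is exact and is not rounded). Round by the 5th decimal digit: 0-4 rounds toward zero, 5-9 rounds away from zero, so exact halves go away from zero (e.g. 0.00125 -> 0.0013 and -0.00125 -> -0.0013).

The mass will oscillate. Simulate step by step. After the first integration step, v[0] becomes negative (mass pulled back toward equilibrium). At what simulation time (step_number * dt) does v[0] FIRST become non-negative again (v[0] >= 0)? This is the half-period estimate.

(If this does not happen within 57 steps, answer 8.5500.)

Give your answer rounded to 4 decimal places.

Answer: 2.2500

Derivation:
Step 0: x=[3.8000] v=[0.0000]
Step 1: x=[3.7415] v=[-0.3900]
Step 2: x=[3.6271] v=[-0.7625]
Step 3: x=[3.4620] v=[-1.1006]
Step 4: x=[3.2536] v=[-1.3892]
Step 5: x=[3.0113] v=[-1.6153]
Step 6: x=[2.7460] v=[-1.7687]
Step 7: x=[2.4696] v=[-1.8425]
Step 8: x=[2.1946] v=[-1.8334]
Step 9: x=[1.9333] v=[-1.7418]
Step 10: x=[1.6975] v=[-1.5718]
Step 11: x=[1.4978] v=[-1.3311]
Step 12: x=[1.3432] v=[-1.0304]
Step 13: x=[1.2407] v=[-0.6834]
Step 14: x=[1.1949] v=[-0.3056]
Step 15: x=[1.2078] v=[0.0859]
First v>=0 after going negative at step 15, time=2.2500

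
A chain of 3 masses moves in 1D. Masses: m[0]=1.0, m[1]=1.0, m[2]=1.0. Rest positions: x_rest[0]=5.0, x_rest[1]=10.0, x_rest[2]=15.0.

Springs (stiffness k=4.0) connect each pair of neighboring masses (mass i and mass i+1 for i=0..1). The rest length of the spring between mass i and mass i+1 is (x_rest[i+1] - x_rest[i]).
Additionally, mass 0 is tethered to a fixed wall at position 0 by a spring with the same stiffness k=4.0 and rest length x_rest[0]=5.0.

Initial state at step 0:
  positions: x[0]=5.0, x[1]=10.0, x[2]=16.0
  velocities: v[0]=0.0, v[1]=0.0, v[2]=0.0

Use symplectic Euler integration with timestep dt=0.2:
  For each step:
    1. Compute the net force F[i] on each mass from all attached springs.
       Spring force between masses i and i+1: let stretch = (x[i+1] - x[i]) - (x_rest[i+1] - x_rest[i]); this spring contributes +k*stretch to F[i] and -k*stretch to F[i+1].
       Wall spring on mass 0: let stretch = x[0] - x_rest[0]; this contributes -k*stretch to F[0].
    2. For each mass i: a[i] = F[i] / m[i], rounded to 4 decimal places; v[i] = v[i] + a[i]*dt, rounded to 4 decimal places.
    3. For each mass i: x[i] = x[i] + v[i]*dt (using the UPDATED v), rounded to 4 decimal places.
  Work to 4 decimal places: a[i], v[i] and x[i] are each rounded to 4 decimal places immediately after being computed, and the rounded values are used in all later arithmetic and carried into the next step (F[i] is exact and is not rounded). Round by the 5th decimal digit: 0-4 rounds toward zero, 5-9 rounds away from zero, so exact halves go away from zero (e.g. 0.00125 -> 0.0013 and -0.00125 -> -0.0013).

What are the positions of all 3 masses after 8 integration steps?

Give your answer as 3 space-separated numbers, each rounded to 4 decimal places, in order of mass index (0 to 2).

Step 0: x=[5.0000 10.0000 16.0000] v=[0.0000 0.0000 0.0000]
Step 1: x=[5.0000 10.1600 15.8400] v=[0.0000 0.8000 -0.8000]
Step 2: x=[5.0256 10.4032 15.5712] v=[0.1280 1.2160 -1.3440]
Step 3: x=[5.1075 10.6129 15.2755] v=[0.4096 1.0483 -1.4784]
Step 4: x=[5.2531 10.6877 15.0338] v=[0.7279 0.3741 -1.2085]
Step 5: x=[5.4277 10.5884 14.8967] v=[0.8731 -0.4967 -0.6854]
Step 6: x=[5.5596 10.3527 14.8703] v=[0.6595 -1.1786 -0.1320]
Step 7: x=[5.5689 10.0729 14.9211] v=[0.0463 -1.3990 0.2539]
Step 8: x=[5.4078 9.8482 14.9962] v=[-0.8056 -1.1236 0.3753]

Answer: 5.4078 9.8482 14.9962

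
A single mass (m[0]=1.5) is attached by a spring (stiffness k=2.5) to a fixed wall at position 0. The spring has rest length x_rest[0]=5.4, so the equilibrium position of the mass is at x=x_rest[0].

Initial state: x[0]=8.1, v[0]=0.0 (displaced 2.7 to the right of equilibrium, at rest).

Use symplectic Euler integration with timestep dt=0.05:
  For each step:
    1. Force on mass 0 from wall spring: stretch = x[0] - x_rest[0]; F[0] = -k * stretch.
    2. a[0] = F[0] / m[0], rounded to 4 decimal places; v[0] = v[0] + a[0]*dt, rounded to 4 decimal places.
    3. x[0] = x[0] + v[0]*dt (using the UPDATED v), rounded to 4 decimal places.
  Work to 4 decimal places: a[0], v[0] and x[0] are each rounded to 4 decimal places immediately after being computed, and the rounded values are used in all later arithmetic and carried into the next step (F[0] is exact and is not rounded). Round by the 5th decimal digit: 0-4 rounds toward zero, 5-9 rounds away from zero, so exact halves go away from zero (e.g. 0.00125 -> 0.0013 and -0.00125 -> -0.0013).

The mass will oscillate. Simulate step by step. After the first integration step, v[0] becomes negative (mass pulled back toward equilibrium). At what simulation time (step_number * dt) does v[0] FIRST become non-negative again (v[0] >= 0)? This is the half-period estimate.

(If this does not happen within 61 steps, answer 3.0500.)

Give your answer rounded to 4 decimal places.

Answer: 2.4500

Derivation:
Step 0: x=[8.1000] v=[0.0000]
Step 1: x=[8.0888] v=[-0.2250]
Step 2: x=[8.0663] v=[-0.4491]
Step 3: x=[8.0327] v=[-0.6713]
Step 4: x=[7.9882] v=[-0.8907]
Step 5: x=[7.9329] v=[-1.1064]
Step 6: x=[7.8670] v=[-1.3175]
Step 7: x=[7.7908] v=[-1.5231]
Step 8: x=[7.7047] v=[-1.7223]
Step 9: x=[7.6090] v=[-1.9144]
Step 10: x=[7.5041] v=[-2.0985]
Step 11: x=[7.3904] v=[-2.2738]
Step 12: x=[7.2684] v=[-2.4397]
Step 13: x=[7.1386] v=[-2.5954]
Step 14: x=[7.0016] v=[-2.7403]
Step 15: x=[6.8579] v=[-2.8738]
Step 16: x=[6.7081] v=[-2.9953]
Step 17: x=[6.5529] v=[-3.1043]
Step 18: x=[6.3929] v=[-3.2004]
Step 19: x=[6.2287] v=[-3.2831]
Step 20: x=[6.0611] v=[-3.3522]
Step 21: x=[5.8907] v=[-3.4073]
Step 22: x=[5.7183] v=[-3.4482]
Step 23: x=[5.5446] v=[-3.4747]
Step 24: x=[5.3703] v=[-3.4868]
Step 25: x=[5.1961] v=[-3.4843]
Step 26: x=[5.0227] v=[-3.4673]
Step 27: x=[4.8509] v=[-3.4359]
Step 28: x=[4.6814] v=[-3.3901]
Step 29: x=[4.5149] v=[-3.3302]
Step 30: x=[4.3521] v=[-3.2564]
Step 31: x=[4.1936] v=[-3.1691]
Step 32: x=[4.0402] v=[-3.0686]
Step 33: x=[3.8924] v=[-2.9553]
Step 34: x=[3.7509] v=[-2.8297]
Step 35: x=[3.6163] v=[-2.6923]
Step 36: x=[3.4891] v=[-2.5437]
Step 37: x=[3.3699] v=[-2.3845]
Step 38: x=[3.2591] v=[-2.2153]
Step 39: x=[3.1573] v=[-2.0369]
Step 40: x=[3.0648] v=[-1.8500]
Step 41: x=[2.9820] v=[-1.6554]
Step 42: x=[2.9093] v=[-1.4539]
Step 43: x=[2.8470] v=[-1.2463]
Step 44: x=[2.7953] v=[-1.0336]
Step 45: x=[2.7545] v=[-0.8165]
Step 46: x=[2.7247] v=[-0.5960]
Step 47: x=[2.7060] v=[-0.3731]
Step 48: x=[2.6986] v=[-0.1486]
Step 49: x=[2.7024] v=[0.0765]
First v>=0 after going negative at step 49, time=2.4500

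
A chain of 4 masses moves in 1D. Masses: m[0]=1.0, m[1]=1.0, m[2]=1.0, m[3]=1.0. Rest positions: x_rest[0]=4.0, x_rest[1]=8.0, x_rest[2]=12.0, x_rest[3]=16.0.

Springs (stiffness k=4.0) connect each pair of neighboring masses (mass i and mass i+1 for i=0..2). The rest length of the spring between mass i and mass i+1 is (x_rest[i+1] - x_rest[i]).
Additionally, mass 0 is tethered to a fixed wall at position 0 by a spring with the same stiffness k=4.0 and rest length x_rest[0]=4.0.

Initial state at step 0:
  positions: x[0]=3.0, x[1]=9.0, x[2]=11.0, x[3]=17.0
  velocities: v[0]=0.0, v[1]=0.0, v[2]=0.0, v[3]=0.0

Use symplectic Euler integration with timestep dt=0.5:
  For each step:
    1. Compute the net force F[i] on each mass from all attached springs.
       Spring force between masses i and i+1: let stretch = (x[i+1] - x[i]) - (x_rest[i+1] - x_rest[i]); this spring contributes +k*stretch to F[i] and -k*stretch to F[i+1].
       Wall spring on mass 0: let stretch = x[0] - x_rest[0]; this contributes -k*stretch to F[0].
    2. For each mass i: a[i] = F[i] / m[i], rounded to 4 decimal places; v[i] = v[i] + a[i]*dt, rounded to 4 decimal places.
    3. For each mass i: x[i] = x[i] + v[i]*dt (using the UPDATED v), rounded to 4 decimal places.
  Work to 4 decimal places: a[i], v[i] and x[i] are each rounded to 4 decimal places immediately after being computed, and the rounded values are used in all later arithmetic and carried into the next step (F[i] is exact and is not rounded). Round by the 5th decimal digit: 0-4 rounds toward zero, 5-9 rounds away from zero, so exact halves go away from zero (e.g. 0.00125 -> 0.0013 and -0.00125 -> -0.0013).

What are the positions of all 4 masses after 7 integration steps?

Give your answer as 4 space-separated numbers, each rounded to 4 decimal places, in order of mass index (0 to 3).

Answer: 2.0000 11.0000 9.0000 17.0000

Derivation:
Step 0: x=[3.0000 9.0000 11.0000 17.0000] v=[0.0000 0.0000 0.0000 0.0000]
Step 1: x=[6.0000 5.0000 15.0000 15.0000] v=[6.0000 -8.0000 8.0000 -4.0000]
Step 2: x=[2.0000 12.0000 9.0000 17.0000] v=[-8.0000 14.0000 -12.0000 4.0000]
Step 3: x=[6.0000 6.0000 14.0000 15.0000] v=[8.0000 -12.0000 10.0000 -4.0000]
Step 4: x=[4.0000 8.0000 12.0000 16.0000] v=[-4.0000 4.0000 -4.0000 2.0000]
Step 5: x=[2.0000 10.0000 10.0000 17.0000] v=[-4.0000 4.0000 -4.0000 2.0000]
Step 6: x=[6.0000 4.0000 15.0000 15.0000] v=[8.0000 -12.0000 10.0000 -4.0000]
Step 7: x=[2.0000 11.0000 9.0000 17.0000] v=[-8.0000 14.0000 -12.0000 4.0000]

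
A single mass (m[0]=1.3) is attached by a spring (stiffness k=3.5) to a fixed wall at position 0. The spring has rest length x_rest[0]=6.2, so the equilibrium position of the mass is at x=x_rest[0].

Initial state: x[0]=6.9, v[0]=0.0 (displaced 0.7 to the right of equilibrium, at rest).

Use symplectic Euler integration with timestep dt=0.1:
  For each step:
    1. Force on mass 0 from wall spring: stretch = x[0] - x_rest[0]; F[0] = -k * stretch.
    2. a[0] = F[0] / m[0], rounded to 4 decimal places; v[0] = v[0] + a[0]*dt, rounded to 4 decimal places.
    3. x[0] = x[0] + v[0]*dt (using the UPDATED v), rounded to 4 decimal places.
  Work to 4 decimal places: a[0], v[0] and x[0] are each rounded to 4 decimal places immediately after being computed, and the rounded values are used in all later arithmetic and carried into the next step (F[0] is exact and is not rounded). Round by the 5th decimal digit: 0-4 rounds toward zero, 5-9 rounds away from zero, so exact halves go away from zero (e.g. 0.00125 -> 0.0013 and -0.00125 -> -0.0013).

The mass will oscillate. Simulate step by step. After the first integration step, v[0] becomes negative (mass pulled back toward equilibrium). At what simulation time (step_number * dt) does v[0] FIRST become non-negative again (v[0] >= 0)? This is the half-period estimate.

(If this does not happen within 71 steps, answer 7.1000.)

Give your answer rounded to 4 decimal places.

Answer: 2.0000

Derivation:
Step 0: x=[6.9000] v=[0.0000]
Step 1: x=[6.8812] v=[-0.1885]
Step 2: x=[6.8440] v=[-0.3719]
Step 3: x=[6.7895] v=[-0.5453]
Step 4: x=[6.7191] v=[-0.7040]
Step 5: x=[6.6347] v=[-0.8438]
Step 6: x=[6.5386] v=[-0.9608]
Step 7: x=[6.4334] v=[-1.0520]
Step 8: x=[6.3219] v=[-1.1148]
Step 9: x=[6.2071] v=[-1.1476]
Step 10: x=[6.0922] v=[-1.1495]
Step 11: x=[5.9802] v=[-1.1205]
Step 12: x=[5.8741] v=[-1.0613]
Step 13: x=[5.7767] v=[-0.9736]
Step 14: x=[5.6907] v=[-0.8596]
Step 15: x=[5.6185] v=[-0.7225]
Step 16: x=[5.5619] v=[-0.5659]
Step 17: x=[5.5225] v=[-0.3941]
Step 18: x=[5.5013] v=[-0.2117]
Step 19: x=[5.4989] v=[-0.0236]
Step 20: x=[5.5154] v=[0.1652]
First v>=0 after going negative at step 20, time=2.0000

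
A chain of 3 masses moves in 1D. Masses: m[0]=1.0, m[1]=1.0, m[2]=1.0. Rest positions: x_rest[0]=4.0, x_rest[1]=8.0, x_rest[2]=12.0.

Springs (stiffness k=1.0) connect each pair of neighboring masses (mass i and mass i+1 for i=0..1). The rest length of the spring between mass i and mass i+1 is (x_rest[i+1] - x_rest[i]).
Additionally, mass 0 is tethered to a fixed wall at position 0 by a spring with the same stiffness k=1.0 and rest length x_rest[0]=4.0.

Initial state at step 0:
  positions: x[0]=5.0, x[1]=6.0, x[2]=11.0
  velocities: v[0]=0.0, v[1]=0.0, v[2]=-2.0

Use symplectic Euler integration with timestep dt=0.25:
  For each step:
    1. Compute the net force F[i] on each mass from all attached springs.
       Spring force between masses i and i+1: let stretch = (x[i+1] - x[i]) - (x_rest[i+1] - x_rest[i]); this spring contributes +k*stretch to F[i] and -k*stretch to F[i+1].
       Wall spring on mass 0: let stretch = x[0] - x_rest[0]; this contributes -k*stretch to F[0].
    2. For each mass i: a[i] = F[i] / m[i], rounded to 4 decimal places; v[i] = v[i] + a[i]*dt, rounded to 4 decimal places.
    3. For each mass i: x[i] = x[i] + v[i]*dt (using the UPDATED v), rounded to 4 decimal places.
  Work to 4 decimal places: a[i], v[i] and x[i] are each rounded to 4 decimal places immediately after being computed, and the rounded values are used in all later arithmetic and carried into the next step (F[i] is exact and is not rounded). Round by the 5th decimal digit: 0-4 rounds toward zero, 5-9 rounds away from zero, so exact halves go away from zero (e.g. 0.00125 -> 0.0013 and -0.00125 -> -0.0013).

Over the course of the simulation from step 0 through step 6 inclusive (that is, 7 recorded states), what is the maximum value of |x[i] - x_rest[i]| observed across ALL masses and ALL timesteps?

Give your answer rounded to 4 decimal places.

Step 0: x=[5.0000 6.0000 11.0000] v=[0.0000 0.0000 -2.0000]
Step 1: x=[4.7500 6.2500 10.4375] v=[-1.0000 1.0000 -2.2500]
Step 2: x=[4.2969 6.6680 9.8633] v=[-1.8125 1.6719 -2.2969]
Step 3: x=[3.7234 7.1375 9.3394] v=[-2.2940 1.8780 -2.0957]
Step 4: x=[3.1306 7.5313 8.9279] v=[-2.3713 1.5750 -1.6462]
Step 5: x=[2.6172 7.7373 8.6791] v=[-2.0538 0.8240 -0.9954]
Step 6: x=[2.2602 7.6822 8.6214] v=[-1.4281 -0.2206 -0.2309]
Max displacement = 3.3786

Answer: 3.3786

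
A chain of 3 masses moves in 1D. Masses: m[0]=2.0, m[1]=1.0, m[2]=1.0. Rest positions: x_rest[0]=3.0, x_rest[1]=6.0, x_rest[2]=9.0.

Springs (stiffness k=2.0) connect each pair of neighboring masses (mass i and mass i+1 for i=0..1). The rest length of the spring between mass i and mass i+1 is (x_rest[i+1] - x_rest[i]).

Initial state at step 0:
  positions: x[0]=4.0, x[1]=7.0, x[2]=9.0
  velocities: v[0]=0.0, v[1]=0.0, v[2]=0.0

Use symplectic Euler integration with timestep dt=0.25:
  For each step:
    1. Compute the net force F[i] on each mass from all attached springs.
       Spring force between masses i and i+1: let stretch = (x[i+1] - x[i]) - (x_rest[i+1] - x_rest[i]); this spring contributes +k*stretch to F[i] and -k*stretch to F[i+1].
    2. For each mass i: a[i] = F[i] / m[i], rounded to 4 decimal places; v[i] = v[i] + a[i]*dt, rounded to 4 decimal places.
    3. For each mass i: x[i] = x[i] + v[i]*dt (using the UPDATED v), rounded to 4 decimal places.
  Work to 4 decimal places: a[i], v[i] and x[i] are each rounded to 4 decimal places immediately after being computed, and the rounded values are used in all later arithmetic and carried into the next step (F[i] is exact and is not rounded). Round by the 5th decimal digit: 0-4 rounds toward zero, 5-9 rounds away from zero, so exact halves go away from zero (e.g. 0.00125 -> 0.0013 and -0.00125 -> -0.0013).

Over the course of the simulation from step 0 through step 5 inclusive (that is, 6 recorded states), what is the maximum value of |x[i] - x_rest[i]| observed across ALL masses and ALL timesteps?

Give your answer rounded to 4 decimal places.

Step 0: x=[4.0000 7.0000 9.0000] v=[0.0000 0.0000 0.0000]
Step 1: x=[4.0000 6.8750 9.1250] v=[0.0000 -0.5000 0.5000]
Step 2: x=[3.9922 6.6719 9.3438] v=[-0.0313 -0.8125 0.8750]
Step 3: x=[3.9644 6.4678 9.6036] v=[-0.1114 -0.8164 1.0391]
Step 4: x=[3.9055 6.3428 9.8464] v=[-0.2356 -0.5002 0.9712]
Step 5: x=[3.8114 6.3511 10.0263] v=[-0.3763 0.0330 0.7194]
Max displacement = 1.0263

Answer: 1.0263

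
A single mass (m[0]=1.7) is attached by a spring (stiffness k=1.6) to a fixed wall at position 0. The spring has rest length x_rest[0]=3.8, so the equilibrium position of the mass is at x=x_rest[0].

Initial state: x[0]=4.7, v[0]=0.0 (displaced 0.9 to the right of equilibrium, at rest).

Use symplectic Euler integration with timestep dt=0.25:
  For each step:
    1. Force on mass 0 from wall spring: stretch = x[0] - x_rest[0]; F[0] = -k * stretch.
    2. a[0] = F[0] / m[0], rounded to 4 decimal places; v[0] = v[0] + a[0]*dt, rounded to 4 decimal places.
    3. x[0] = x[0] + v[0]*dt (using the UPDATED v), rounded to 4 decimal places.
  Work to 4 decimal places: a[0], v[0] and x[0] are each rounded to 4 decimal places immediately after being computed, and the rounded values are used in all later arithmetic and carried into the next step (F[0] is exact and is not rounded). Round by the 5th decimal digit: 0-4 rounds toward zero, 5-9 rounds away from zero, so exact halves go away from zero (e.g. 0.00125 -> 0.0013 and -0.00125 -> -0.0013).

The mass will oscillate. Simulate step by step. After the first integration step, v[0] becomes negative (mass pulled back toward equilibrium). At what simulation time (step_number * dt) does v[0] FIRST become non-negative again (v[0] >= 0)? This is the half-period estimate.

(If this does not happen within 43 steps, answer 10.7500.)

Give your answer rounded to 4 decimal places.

Step 0: x=[4.7000] v=[0.0000]
Step 1: x=[4.6471] v=[-0.2118]
Step 2: x=[4.5443] v=[-0.4111]
Step 3: x=[4.3978] v=[-0.5862]
Step 4: x=[4.2161] v=[-0.7269]
Step 5: x=[4.0099] v=[-0.8248]
Step 6: x=[3.7914] v=[-0.8742]
Step 7: x=[3.5734] v=[-0.8722]
Step 8: x=[3.3687] v=[-0.8189]
Step 9: x=[3.1894] v=[-0.7174]
Step 10: x=[3.0460] v=[-0.5737]
Step 11: x=[2.9469] v=[-0.3963]
Step 12: x=[2.8980] v=[-0.1956]
Step 13: x=[2.9022] v=[0.0166]
First v>=0 after going negative at step 13, time=3.2500

Answer: 3.2500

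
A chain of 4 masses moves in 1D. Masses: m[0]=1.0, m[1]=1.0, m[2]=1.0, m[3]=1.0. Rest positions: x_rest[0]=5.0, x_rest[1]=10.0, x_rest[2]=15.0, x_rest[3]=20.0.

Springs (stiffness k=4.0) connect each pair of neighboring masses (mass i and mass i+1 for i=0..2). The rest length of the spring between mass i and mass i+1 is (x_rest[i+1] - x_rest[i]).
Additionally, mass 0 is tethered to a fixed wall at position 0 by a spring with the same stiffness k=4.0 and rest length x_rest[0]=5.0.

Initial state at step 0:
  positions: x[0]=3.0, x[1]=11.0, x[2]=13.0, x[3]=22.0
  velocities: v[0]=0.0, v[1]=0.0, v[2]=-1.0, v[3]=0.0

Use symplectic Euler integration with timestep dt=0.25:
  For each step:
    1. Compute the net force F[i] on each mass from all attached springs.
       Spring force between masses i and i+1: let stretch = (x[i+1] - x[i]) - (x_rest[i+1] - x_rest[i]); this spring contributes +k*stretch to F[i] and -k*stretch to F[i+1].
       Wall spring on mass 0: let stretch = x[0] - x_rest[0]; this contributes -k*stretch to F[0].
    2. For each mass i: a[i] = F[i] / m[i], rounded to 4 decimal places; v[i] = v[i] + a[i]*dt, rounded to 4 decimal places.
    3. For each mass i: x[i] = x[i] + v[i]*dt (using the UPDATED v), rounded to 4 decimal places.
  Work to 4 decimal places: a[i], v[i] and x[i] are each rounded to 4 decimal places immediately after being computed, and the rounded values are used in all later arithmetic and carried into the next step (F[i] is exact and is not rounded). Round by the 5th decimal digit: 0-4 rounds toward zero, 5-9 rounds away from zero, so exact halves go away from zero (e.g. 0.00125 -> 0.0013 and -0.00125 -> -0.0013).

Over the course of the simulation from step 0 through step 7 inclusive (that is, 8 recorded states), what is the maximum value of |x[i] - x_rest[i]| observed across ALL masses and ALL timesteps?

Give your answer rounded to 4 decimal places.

Step 0: x=[3.0000 11.0000 13.0000 22.0000] v=[0.0000 0.0000 -1.0000 0.0000]
Step 1: x=[4.2500 9.5000 14.5000 21.0000] v=[5.0000 -6.0000 6.0000 -4.0000]
Step 2: x=[5.7500 7.9375 16.3750 19.6250] v=[6.0000 -6.2500 7.5000 -5.5000]
Step 3: x=[6.3594 7.9375 16.9531 18.6875] v=[2.4375 0.0000 2.3125 -3.7500]
Step 4: x=[5.7735 9.7969 15.7109 18.5664] v=[-2.3438 7.4375 -4.9687 -0.4844]
Step 5: x=[4.7500 12.1289 13.7041 18.9814] v=[-4.0939 9.3281 -8.0272 1.6601]
Step 6: x=[4.3838 13.0100 12.6228 19.3271] v=[-1.4650 3.5244 -4.3251 1.3828]
Step 7: x=[5.0782 11.6378 13.3144 19.2467] v=[2.7774 -5.4890 2.7664 -0.3215]
Max displacement = 3.0100

Answer: 3.0100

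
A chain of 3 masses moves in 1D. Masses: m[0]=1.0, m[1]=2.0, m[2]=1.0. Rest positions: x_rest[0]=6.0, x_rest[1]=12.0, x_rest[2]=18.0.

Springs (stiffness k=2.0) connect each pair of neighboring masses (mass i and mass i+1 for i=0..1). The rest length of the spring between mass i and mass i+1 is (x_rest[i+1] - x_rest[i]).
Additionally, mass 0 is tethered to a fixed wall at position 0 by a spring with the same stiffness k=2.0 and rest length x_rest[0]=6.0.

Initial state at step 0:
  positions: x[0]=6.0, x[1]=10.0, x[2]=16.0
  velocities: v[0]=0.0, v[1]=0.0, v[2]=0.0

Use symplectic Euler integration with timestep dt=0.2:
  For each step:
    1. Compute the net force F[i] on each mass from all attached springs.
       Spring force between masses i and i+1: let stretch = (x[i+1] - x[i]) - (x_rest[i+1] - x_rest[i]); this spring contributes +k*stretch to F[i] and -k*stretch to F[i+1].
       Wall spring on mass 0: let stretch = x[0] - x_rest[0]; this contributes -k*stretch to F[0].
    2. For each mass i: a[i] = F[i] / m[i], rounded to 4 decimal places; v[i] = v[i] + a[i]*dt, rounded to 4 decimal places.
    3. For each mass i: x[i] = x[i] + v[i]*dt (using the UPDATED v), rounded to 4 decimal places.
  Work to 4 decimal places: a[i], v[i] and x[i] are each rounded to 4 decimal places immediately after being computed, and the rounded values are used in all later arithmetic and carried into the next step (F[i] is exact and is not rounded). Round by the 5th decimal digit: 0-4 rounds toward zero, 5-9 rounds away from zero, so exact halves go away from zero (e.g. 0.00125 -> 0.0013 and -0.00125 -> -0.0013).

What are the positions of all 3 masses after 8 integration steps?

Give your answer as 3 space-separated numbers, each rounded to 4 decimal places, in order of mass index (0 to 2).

Answer: 4.6473 11.1486 16.7785

Derivation:
Step 0: x=[6.0000 10.0000 16.0000] v=[0.0000 0.0000 0.0000]
Step 1: x=[5.8400 10.0800 16.0000] v=[-0.8000 0.4000 0.0000]
Step 2: x=[5.5520 10.2272 16.0064] v=[-1.4400 0.7360 0.0320]
Step 3: x=[5.1939 10.4186 16.0305] v=[-1.7907 0.9568 0.1203]
Step 4: x=[4.8382 10.6254 16.0856] v=[-1.7784 1.0342 0.2755]
Step 5: x=[4.5584 10.8192 16.1839] v=[-1.3988 0.9688 0.4914]
Step 6: x=[4.4148 10.9771 16.3330] v=[-0.7178 0.7896 0.7455]
Step 7: x=[4.4430 11.0868 16.5336] v=[0.1412 0.5483 1.0031]
Step 8: x=[4.6473 11.1486 16.7785] v=[1.0215 0.3089 1.2244]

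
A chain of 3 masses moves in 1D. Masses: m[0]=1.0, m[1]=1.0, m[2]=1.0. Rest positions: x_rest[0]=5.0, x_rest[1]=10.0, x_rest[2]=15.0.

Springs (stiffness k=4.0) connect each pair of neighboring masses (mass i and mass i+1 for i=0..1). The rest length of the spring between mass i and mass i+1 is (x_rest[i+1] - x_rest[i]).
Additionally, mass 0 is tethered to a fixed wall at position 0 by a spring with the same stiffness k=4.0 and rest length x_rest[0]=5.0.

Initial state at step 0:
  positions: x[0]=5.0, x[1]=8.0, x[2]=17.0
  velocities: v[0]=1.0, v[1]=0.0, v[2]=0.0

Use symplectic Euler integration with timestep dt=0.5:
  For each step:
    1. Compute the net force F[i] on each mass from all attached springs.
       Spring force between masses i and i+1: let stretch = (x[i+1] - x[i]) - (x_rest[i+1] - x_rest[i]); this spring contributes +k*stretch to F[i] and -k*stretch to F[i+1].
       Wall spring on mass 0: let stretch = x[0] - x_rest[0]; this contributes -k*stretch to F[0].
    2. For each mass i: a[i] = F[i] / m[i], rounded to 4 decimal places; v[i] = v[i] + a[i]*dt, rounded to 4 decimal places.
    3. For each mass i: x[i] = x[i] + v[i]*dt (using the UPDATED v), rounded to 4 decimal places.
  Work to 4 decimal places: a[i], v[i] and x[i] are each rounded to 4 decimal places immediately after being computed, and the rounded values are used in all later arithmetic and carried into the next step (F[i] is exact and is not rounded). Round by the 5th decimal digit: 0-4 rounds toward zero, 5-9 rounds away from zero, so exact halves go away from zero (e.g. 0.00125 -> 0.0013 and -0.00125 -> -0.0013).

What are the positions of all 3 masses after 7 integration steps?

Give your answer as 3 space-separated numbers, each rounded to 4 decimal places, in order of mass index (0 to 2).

Answer: 5.0000 12.0000 13.0000

Derivation:
Step 0: x=[5.0000 8.0000 17.0000] v=[1.0000 0.0000 0.0000]
Step 1: x=[3.5000 14.0000 13.0000] v=[-3.0000 12.0000 -8.0000]
Step 2: x=[9.0000 8.5000 15.0000] v=[11.0000 -11.0000 4.0000]
Step 3: x=[5.0000 10.0000 15.5000] v=[-8.0000 3.0000 1.0000]
Step 4: x=[1.0000 12.0000 15.5000] v=[-8.0000 4.0000 0.0000]
Step 5: x=[7.0000 6.5000 17.0000] v=[12.0000 -11.0000 3.0000]
Step 6: x=[5.5000 12.0000 13.0000] v=[-3.0000 11.0000 -8.0000]
Step 7: x=[5.0000 12.0000 13.0000] v=[-1.0000 0.0000 0.0000]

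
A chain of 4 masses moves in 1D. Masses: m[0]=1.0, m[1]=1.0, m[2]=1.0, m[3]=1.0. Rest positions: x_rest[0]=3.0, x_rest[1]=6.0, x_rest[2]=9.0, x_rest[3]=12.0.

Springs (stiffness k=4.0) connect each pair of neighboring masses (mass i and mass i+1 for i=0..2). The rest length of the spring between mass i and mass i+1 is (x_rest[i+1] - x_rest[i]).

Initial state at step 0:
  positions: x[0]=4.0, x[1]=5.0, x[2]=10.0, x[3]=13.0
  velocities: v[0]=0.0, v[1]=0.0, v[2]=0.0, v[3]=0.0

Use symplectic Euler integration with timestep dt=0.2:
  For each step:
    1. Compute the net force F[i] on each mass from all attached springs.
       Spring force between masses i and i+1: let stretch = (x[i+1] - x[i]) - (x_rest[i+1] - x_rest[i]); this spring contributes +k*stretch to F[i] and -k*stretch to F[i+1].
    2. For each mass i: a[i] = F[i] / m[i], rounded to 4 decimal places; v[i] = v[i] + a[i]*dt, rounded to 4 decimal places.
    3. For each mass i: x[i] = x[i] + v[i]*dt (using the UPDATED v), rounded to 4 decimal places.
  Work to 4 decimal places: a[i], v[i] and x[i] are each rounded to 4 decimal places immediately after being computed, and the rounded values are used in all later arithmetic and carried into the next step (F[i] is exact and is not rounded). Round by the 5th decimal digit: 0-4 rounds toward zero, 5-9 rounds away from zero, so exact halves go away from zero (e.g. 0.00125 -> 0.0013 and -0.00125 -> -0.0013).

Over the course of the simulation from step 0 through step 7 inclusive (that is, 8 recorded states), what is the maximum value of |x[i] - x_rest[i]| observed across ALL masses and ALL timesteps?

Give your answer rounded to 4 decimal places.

Answer: 1.8002

Derivation:
Step 0: x=[4.0000 5.0000 10.0000 13.0000] v=[0.0000 0.0000 0.0000 0.0000]
Step 1: x=[3.6800 5.6400 9.6800 13.0000] v=[-1.6000 3.2000 -1.6000 0.0000]
Step 2: x=[3.1936 6.6128 9.2448 12.9488] v=[-2.4320 4.8640 -2.1760 -0.2560]
Step 3: x=[2.7743 7.4596 8.9811 12.7850] v=[-2.0966 4.2342 -1.3184 -0.8192]
Step 4: x=[2.6246 7.8002 9.0826 12.4925] v=[-0.7484 1.7032 0.5075 -1.4623]
Step 5: x=[2.8230 7.5179 9.5245 12.1345] v=[0.9921 -1.4114 2.2095 -1.7902]
Step 6: x=[3.2926 6.8055 10.0629 11.8389] v=[2.3480 -3.5620 2.6922 -1.4782]
Step 7: x=[3.8443 6.0522 10.3643 11.7391] v=[2.7583 -3.7664 1.5071 -0.4990]
Max displacement = 1.8002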